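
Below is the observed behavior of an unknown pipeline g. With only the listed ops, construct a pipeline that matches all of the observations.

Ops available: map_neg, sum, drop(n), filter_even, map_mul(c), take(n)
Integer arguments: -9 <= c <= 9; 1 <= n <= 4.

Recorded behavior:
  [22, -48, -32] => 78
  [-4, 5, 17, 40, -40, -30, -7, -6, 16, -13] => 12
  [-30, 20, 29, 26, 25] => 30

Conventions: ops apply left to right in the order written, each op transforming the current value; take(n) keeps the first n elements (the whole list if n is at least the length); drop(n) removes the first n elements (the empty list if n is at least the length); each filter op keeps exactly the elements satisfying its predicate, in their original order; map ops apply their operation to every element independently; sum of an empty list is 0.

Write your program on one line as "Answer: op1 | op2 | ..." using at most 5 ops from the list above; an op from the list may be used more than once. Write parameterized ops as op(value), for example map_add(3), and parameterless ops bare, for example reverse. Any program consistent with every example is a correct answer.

take(2) | map_mul(3) | filter_even | map_neg | sum

Check, running the answer program on each example:
  [22, -48, -32] -> [22, -48] -> [66, -144] -> [66, -144] -> [-66, 144] -> 78
  [-4, 5, 17, 40, -40, -30, -7, -6, 16, -13] -> [-4, 5] -> [-12, 15] -> [-12] -> [12] -> 12
  [-30, 20, 29, 26, 25] -> [-30, 20] -> [-90, 60] -> [-90, 60] -> [90, -60] -> 30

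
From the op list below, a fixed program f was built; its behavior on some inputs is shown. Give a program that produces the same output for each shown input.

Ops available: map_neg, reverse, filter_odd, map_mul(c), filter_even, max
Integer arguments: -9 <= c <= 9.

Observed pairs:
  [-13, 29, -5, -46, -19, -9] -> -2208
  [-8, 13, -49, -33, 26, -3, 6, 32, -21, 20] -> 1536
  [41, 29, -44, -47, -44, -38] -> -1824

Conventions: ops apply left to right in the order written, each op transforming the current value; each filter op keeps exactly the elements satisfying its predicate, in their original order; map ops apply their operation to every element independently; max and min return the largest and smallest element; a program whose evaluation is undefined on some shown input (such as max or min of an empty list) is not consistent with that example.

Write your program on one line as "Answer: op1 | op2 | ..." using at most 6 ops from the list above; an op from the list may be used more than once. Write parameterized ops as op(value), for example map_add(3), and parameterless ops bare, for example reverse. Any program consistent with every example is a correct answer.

filter_even | reverse | map_mul(8) | map_mul(-6) | map_neg | max

Check, running the answer program on each example:
  [-13, 29, -5, -46, -19, -9] -> [-46] -> [-46] -> [-368] -> [2208] -> [-2208] -> -2208
  [-8, 13, -49, -33, 26, -3, 6, 32, -21, 20] -> [-8, 26, 6, 32, 20] -> [20, 32, 6, 26, -8] -> [160, 256, 48, 208, -64] -> [-960, -1536, -288, -1248, 384] -> [960, 1536, 288, 1248, -384] -> 1536
  [41, 29, -44, -47, -44, -38] -> [-44, -44, -38] -> [-38, -44, -44] -> [-304, -352, -352] -> [1824, 2112, 2112] -> [-1824, -2112, -2112] -> -1824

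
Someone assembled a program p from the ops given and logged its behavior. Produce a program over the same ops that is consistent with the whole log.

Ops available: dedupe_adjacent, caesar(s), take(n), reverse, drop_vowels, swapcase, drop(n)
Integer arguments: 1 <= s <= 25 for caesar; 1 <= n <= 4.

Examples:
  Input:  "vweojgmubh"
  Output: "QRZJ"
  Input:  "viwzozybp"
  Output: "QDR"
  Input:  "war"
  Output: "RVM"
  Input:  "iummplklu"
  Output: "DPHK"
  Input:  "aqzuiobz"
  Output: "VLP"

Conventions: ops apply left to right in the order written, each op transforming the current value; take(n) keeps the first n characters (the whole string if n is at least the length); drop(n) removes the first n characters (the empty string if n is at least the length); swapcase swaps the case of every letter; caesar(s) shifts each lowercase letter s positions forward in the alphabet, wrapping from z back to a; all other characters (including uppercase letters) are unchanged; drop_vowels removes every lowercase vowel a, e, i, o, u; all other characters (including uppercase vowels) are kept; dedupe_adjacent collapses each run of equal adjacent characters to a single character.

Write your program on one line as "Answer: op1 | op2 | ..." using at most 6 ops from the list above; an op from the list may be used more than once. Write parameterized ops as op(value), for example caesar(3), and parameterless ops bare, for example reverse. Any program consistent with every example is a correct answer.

dedupe_adjacent | take(4) | caesar(21) | drop_vowels | swapcase

Check, running the answer program on each example:
  "vweojgmubh" -> "vweojgmubh" -> "vweo" -> "qrzj" -> "qrzj" -> "QRZJ"
  "viwzozybp" -> "viwzozybp" -> "viwz" -> "qdru" -> "qdr" -> "QDR"
  "war" -> "war" -> "war" -> "rvm" -> "rvm" -> "RVM"
  "iummplklu" -> "iumplklu" -> "iump" -> "dphk" -> "dphk" -> "DPHK"
  "aqzuiobz" -> "aqzuiobz" -> "aqzu" -> "vlup" -> "vlp" -> "VLP"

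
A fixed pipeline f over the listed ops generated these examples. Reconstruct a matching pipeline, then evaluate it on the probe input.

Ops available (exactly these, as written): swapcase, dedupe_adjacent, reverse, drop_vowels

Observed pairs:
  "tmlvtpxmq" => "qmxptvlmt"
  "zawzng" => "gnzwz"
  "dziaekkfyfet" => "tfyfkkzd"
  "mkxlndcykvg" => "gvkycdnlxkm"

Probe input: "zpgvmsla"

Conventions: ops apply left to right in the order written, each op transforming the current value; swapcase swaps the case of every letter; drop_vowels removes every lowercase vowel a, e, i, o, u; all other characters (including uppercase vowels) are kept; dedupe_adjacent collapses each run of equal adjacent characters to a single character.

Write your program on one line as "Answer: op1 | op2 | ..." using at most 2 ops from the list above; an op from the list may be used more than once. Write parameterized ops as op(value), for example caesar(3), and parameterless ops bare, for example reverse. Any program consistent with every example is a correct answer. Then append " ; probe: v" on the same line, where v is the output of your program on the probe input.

drop_vowels | reverse ; probe: "lsmvgpz"

Check, running the answer program on each example:
  "tmlvtpxmq" -> "tmlvtpxmq" -> "qmxptvlmt"
  "zawzng" -> "zwzng" -> "gnzwz"
  "dziaekkfyfet" -> "dzkkfyft" -> "tfyfkkzd"
  "mkxlndcykvg" -> "mkxlndcykvg" -> "gvkycdnlxkm"
  probe: "zpgvmsla" -> "zpgvmsl" -> "lsmvgpz"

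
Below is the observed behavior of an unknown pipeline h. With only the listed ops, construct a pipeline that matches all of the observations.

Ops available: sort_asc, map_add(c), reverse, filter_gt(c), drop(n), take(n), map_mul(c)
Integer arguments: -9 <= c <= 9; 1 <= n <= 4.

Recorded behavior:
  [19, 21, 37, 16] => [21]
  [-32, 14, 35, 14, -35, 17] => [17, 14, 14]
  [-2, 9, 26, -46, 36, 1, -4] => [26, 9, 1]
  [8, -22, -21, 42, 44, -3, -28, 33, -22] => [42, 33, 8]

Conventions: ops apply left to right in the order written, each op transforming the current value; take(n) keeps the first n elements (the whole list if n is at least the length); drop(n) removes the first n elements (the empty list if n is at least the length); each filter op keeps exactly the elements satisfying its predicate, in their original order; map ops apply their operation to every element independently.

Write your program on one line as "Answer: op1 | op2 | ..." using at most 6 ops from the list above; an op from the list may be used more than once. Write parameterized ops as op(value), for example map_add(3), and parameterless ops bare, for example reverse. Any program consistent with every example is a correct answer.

sort_asc | drop(2) | reverse | drop(1) | take(3)

Check, running the answer program on each example:
  [19, 21, 37, 16] -> [16, 19, 21, 37] -> [21, 37] -> [37, 21] -> [21] -> [21]
  [-32, 14, 35, 14, -35, 17] -> [-35, -32, 14, 14, 17, 35] -> [14, 14, 17, 35] -> [35, 17, 14, 14] -> [17, 14, 14] -> [17, 14, 14]
  [-2, 9, 26, -46, 36, 1, -4] -> [-46, -4, -2, 1, 9, 26, 36] -> [-2, 1, 9, 26, 36] -> [36, 26, 9, 1, -2] -> [26, 9, 1, -2] -> [26, 9, 1]
  [8, -22, -21, 42, 44, -3, -28, 33, -22] -> [-28, -22, -22, -21, -3, 8, 33, 42, 44] -> [-22, -21, -3, 8, 33, 42, 44] -> [44, 42, 33, 8, -3, -21, -22] -> [42, 33, 8, -3, -21, -22] -> [42, 33, 8]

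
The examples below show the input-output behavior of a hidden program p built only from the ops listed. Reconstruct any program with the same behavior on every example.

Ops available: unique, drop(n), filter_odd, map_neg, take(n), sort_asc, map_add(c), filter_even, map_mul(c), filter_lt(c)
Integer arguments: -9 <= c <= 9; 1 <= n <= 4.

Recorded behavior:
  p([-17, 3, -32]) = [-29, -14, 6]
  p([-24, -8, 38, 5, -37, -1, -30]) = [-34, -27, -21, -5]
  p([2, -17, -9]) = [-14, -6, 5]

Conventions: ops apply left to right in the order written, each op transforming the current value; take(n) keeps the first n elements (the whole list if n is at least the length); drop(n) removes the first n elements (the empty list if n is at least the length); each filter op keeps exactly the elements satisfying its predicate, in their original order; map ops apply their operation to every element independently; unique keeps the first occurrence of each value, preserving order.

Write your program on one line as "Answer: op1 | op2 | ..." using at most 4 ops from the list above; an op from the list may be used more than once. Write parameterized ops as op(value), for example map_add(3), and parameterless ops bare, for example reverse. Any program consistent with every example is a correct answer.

map_add(3) | sort_asc | take(4)

Check, running the answer program on each example:
  [-17, 3, -32] -> [-14, 6, -29] -> [-29, -14, 6] -> [-29, -14, 6]
  [-24, -8, 38, 5, -37, -1, -30] -> [-21, -5, 41, 8, -34, 2, -27] -> [-34, -27, -21, -5, 2, 8, 41] -> [-34, -27, -21, -5]
  [2, -17, -9] -> [5, -14, -6] -> [-14, -6, 5] -> [-14, -6, 5]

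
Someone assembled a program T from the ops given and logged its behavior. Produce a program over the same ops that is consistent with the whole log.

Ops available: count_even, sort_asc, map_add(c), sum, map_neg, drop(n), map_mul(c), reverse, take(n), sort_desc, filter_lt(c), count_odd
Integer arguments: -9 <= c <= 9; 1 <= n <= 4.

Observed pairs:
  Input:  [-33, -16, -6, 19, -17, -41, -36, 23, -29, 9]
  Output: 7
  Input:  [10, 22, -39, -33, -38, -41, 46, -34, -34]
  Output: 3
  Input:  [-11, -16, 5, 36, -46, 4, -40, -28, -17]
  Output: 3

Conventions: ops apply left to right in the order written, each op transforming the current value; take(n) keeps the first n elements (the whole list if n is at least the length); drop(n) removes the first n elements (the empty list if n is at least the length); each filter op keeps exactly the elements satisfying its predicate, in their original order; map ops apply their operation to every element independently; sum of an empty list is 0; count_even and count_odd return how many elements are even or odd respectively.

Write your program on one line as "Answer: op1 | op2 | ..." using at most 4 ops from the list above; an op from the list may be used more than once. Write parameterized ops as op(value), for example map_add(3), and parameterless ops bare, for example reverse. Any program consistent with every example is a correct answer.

map_add(-1) | map_neg | count_even

Check, running the answer program on each example:
  [-33, -16, -6, 19, -17, -41, -36, 23, -29, 9] -> [-34, -17, -7, 18, -18, -42, -37, 22, -30, 8] -> [34, 17, 7, -18, 18, 42, 37, -22, 30, -8] -> 7
  [10, 22, -39, -33, -38, -41, 46, -34, -34] -> [9, 21, -40, -34, -39, -42, 45, -35, -35] -> [-9, -21, 40, 34, 39, 42, -45, 35, 35] -> 3
  [-11, -16, 5, 36, -46, 4, -40, -28, -17] -> [-12, -17, 4, 35, -47, 3, -41, -29, -18] -> [12, 17, -4, -35, 47, -3, 41, 29, 18] -> 3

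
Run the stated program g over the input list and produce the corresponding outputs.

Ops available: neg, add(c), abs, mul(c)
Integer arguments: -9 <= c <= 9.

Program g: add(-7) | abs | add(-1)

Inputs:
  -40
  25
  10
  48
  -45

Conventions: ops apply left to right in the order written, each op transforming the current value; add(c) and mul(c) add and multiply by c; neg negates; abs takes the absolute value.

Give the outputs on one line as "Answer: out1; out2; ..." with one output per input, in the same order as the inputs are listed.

46; 17; 2; 40; 51

Execution, op by op:
  -40 -> -47 -> 47 -> 46
  25 -> 18 -> 18 -> 17
  10 -> 3 -> 3 -> 2
  48 -> 41 -> 41 -> 40
  -45 -> -52 -> 52 -> 51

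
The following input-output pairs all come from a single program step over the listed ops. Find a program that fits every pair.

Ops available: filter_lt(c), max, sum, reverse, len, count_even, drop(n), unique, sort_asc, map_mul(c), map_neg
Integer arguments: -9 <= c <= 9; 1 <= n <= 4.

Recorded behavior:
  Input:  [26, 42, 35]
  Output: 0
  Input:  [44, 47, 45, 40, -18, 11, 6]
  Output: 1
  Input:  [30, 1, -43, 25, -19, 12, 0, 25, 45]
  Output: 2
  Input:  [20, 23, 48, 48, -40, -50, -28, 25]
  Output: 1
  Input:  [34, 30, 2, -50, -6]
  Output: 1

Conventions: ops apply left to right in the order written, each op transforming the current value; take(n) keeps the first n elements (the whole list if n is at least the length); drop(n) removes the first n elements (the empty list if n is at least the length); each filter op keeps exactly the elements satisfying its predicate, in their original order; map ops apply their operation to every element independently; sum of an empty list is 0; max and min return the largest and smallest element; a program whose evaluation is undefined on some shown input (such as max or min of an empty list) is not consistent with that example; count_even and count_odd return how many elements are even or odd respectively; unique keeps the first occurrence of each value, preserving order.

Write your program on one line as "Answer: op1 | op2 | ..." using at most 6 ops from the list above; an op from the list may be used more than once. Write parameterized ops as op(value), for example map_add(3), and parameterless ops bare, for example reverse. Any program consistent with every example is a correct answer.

map_neg | map_mul(-9) | sort_asc | drop(4) | unique | count_even

Check, running the answer program on each example:
  [26, 42, 35] -> [-26, -42, -35] -> [234, 378, 315] -> [234, 315, 378] -> [] -> [] -> 0
  [44, 47, 45, 40, -18, 11, 6] -> [-44, -47, -45, -40, 18, -11, -6] -> [396, 423, 405, 360, -162, 99, 54] -> [-162, 54, 99, 360, 396, 405, 423] -> [396, 405, 423] -> [396, 405, 423] -> 1
  [30, 1, -43, 25, -19, 12, 0, 25, 45] -> [-30, -1, 43, -25, 19, -12, 0, -25, -45] -> [270, 9, -387, 225, -171, 108, 0, 225, 405] -> [-387, -171, 0, 9, 108, 225, 225, 270, 405] -> [108, 225, 225, 270, 405] -> [108, 225, 270, 405] -> 2
  [20, 23, 48, 48, -40, -50, -28, 25] -> [-20, -23, -48, -48, 40, 50, 28, -25] -> [180, 207, 432, 432, -360, -450, -252, 225] -> [-450, -360, -252, 180, 207, 225, 432, 432] -> [207, 225, 432, 432] -> [207, 225, 432] -> 1
  [34, 30, 2, -50, -6] -> [-34, -30, -2, 50, 6] -> [306, 270, 18, -450, -54] -> [-450, -54, 18, 270, 306] -> [306] -> [306] -> 1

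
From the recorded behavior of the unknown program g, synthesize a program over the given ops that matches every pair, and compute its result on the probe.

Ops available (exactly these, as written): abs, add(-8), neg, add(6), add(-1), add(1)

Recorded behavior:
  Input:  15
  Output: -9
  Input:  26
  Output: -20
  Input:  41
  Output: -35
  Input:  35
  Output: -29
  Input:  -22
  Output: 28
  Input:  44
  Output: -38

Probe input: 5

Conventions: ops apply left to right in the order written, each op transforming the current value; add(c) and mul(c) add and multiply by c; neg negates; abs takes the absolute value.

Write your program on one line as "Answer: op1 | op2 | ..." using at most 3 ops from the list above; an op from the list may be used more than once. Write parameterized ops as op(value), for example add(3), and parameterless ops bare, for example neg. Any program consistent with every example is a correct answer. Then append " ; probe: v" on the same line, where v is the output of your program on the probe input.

neg | add(6) ; probe: 1

Check, running the answer program on each example:
  15 -> -15 -> -9
  26 -> -26 -> -20
  41 -> -41 -> -35
  35 -> -35 -> -29
  -22 -> 22 -> 28
  44 -> -44 -> -38
  probe: 5 -> -5 -> 1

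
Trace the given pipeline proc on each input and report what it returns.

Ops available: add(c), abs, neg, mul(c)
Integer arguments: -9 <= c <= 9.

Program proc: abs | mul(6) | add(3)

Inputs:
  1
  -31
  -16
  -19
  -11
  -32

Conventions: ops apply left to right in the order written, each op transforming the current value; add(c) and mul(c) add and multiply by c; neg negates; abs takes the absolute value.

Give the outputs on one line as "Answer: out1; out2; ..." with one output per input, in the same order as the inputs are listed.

Execution, op by op:
  1 -> 1 -> 6 -> 9
  -31 -> 31 -> 186 -> 189
  -16 -> 16 -> 96 -> 99
  -19 -> 19 -> 114 -> 117
  -11 -> 11 -> 66 -> 69
  -32 -> 32 -> 192 -> 195

9; 189; 99; 117; 69; 195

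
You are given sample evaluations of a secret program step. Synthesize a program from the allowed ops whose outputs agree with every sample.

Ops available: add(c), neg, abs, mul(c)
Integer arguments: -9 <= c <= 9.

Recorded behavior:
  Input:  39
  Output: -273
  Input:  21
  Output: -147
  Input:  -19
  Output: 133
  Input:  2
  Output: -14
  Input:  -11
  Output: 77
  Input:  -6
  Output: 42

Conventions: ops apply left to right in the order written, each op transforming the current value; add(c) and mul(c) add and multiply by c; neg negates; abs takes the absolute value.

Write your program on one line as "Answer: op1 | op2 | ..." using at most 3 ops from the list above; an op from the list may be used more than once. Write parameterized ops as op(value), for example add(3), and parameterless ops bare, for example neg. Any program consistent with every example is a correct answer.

neg | mul(7)

Check, running the answer program on each example:
  39 -> -39 -> -273
  21 -> -21 -> -147
  -19 -> 19 -> 133
  2 -> -2 -> -14
  -11 -> 11 -> 77
  -6 -> 6 -> 42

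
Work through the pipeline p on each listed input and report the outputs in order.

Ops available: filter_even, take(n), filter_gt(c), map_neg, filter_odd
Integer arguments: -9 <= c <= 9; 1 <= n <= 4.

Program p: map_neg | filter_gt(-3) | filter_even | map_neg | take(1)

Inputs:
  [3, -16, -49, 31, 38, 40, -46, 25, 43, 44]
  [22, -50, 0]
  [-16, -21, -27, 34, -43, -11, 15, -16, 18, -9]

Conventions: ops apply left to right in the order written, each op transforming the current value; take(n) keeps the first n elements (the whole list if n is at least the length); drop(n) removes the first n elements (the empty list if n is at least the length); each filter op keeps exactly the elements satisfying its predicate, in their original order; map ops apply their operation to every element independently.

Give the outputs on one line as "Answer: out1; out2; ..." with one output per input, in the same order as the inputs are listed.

Execution, op by op:
  [3, -16, -49, 31, 38, 40, -46, 25, 43, 44] -> [-3, 16, 49, -31, -38, -40, 46, -25, -43, -44] -> [16, 49, 46] -> [16, 46] -> [-16, -46] -> [-16]
  [22, -50, 0] -> [-22, 50, 0] -> [50, 0] -> [50, 0] -> [-50, 0] -> [-50]
  [-16, -21, -27, 34, -43, -11, 15, -16, 18, -9] -> [16, 21, 27, -34, 43, 11, -15, 16, -18, 9] -> [16, 21, 27, 43, 11, 16, 9] -> [16, 16] -> [-16, -16] -> [-16]

[-16]; [-50]; [-16]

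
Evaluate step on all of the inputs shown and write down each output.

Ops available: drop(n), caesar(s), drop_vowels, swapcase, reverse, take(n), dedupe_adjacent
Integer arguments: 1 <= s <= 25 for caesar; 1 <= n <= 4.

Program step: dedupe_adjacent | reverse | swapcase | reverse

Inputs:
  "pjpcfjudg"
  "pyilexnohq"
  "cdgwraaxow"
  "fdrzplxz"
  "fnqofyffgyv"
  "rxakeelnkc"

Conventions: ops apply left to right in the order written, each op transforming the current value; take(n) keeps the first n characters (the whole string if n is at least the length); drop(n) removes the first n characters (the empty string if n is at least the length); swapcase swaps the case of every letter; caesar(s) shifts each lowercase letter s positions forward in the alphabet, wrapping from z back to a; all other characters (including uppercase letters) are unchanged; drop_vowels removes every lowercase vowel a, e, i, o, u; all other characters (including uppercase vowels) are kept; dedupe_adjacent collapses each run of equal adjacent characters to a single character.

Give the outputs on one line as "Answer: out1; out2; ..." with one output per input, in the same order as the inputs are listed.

"PJPCFJUDG"; "PYILEXNOHQ"; "CDGWRAXOW"; "FDRZPLXZ"; "FNQOFYFGYV"; "RXAKELNKC"

Execution, op by op:
  "pjpcfjudg" -> "pjpcfjudg" -> "gdujfcpjp" -> "GDUJFCPJP" -> "PJPCFJUDG"
  "pyilexnohq" -> "pyilexnohq" -> "qhonxeliyp" -> "QHONXELIYP" -> "PYILEXNOHQ"
  "cdgwraaxow" -> "cdgwraxow" -> "woxarwgdc" -> "WOXARWGDC" -> "CDGWRAXOW"
  "fdrzplxz" -> "fdrzplxz" -> "zxlpzrdf" -> "ZXLPZRDF" -> "FDRZPLXZ"
  "fnqofyffgyv" -> "fnqofyfgyv" -> "vygfyfoqnf" -> "VYGFYFOQNF" -> "FNQOFYFGYV"
  "rxakeelnkc" -> "rxakelnkc" -> "cknlekaxr" -> "CKNLEKAXR" -> "RXAKELNKC"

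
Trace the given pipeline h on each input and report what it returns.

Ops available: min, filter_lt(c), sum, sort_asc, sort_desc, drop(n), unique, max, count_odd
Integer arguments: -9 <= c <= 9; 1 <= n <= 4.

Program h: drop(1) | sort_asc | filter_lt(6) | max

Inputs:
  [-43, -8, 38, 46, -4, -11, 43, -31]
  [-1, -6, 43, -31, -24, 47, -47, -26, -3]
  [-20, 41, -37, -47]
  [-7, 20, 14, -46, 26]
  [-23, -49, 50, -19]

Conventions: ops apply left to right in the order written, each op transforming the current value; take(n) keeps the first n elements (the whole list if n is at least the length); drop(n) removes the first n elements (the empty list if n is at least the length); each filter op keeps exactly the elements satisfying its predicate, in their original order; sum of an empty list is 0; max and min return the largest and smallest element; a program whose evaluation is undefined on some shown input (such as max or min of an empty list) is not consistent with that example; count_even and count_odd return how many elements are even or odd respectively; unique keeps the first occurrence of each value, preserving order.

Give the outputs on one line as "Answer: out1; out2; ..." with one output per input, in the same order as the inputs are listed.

-4; -3; -37; -46; -19

Execution, op by op:
  [-43, -8, 38, 46, -4, -11, 43, -31] -> [-8, 38, 46, -4, -11, 43, -31] -> [-31, -11, -8, -4, 38, 43, 46] -> [-31, -11, -8, -4] -> -4
  [-1, -6, 43, -31, -24, 47, -47, -26, -3] -> [-6, 43, -31, -24, 47, -47, -26, -3] -> [-47, -31, -26, -24, -6, -3, 43, 47] -> [-47, -31, -26, -24, -6, -3] -> -3
  [-20, 41, -37, -47] -> [41, -37, -47] -> [-47, -37, 41] -> [-47, -37] -> -37
  [-7, 20, 14, -46, 26] -> [20, 14, -46, 26] -> [-46, 14, 20, 26] -> [-46] -> -46
  [-23, -49, 50, -19] -> [-49, 50, -19] -> [-49, -19, 50] -> [-49, -19] -> -19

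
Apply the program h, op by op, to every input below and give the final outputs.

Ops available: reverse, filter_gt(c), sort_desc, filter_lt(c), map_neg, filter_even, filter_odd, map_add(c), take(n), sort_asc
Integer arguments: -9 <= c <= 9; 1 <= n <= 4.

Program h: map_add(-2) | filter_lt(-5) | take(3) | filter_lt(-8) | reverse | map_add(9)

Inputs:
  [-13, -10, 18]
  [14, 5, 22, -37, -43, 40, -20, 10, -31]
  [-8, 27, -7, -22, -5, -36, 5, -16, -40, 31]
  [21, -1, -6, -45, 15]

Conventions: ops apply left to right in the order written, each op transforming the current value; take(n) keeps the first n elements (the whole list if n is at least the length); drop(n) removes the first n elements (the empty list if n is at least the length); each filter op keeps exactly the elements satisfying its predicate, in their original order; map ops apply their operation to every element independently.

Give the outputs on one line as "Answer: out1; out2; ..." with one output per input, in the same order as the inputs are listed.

Execution, op by op:
  [-13, -10, 18] -> [-15, -12, 16] -> [-15, -12] -> [-15, -12] -> [-15, -12] -> [-12, -15] -> [-3, -6]
  [14, 5, 22, -37, -43, 40, -20, 10, -31] -> [12, 3, 20, -39, -45, 38, -22, 8, -33] -> [-39, -45, -22, -33] -> [-39, -45, -22] -> [-39, -45, -22] -> [-22, -45, -39] -> [-13, -36, -30]
  [-8, 27, -7, -22, -5, -36, 5, -16, -40, 31] -> [-10, 25, -9, -24, -7, -38, 3, -18, -42, 29] -> [-10, -9, -24, -7, -38, -18, -42] -> [-10, -9, -24] -> [-10, -9, -24] -> [-24, -9, -10] -> [-15, 0, -1]
  [21, -1, -6, -45, 15] -> [19, -3, -8, -47, 13] -> [-8, -47] -> [-8, -47] -> [-47] -> [-47] -> [-38]

[-3, -6]; [-13, -36, -30]; [-15, 0, -1]; [-38]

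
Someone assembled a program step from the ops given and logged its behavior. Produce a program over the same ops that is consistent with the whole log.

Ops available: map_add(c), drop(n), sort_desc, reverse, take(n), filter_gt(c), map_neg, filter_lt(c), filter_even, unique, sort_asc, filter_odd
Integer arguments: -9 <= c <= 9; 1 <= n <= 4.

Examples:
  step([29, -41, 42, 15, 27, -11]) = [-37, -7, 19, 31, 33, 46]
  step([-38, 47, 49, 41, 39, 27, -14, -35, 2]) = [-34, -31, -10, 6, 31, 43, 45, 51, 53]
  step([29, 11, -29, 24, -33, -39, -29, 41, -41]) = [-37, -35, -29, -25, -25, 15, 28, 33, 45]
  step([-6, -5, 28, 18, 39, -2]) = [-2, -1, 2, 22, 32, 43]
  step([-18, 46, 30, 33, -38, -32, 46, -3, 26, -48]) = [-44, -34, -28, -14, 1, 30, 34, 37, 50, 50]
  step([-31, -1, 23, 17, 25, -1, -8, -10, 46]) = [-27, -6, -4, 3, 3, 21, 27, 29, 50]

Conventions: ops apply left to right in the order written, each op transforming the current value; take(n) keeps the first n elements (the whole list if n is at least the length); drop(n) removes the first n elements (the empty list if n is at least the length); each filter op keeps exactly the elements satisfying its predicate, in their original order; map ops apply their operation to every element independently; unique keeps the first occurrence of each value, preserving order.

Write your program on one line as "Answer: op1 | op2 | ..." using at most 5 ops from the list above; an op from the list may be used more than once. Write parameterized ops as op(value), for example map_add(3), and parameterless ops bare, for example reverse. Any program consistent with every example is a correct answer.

reverse | sort_desc | sort_asc | map_add(4)

Check, running the answer program on each example:
  [29, -41, 42, 15, 27, -11] -> [-11, 27, 15, 42, -41, 29] -> [42, 29, 27, 15, -11, -41] -> [-41, -11, 15, 27, 29, 42] -> [-37, -7, 19, 31, 33, 46]
  [-38, 47, 49, 41, 39, 27, -14, -35, 2] -> [2, -35, -14, 27, 39, 41, 49, 47, -38] -> [49, 47, 41, 39, 27, 2, -14, -35, -38] -> [-38, -35, -14, 2, 27, 39, 41, 47, 49] -> [-34, -31, -10, 6, 31, 43, 45, 51, 53]
  [29, 11, -29, 24, -33, -39, -29, 41, -41] -> [-41, 41, -29, -39, -33, 24, -29, 11, 29] -> [41, 29, 24, 11, -29, -29, -33, -39, -41] -> [-41, -39, -33, -29, -29, 11, 24, 29, 41] -> [-37, -35, -29, -25, -25, 15, 28, 33, 45]
  [-6, -5, 28, 18, 39, -2] -> [-2, 39, 18, 28, -5, -6] -> [39, 28, 18, -2, -5, -6] -> [-6, -5, -2, 18, 28, 39] -> [-2, -1, 2, 22, 32, 43]
  [-18, 46, 30, 33, -38, -32, 46, -3, 26, -48] -> [-48, 26, -3, 46, -32, -38, 33, 30, 46, -18] -> [46, 46, 33, 30, 26, -3, -18, -32, -38, -48] -> [-48, -38, -32, -18, -3, 26, 30, 33, 46, 46] -> [-44, -34, -28, -14, 1, 30, 34, 37, 50, 50]
  [-31, -1, 23, 17, 25, -1, -8, -10, 46] -> [46, -10, -8, -1, 25, 17, 23, -1, -31] -> [46, 25, 23, 17, -1, -1, -8, -10, -31] -> [-31, -10, -8, -1, -1, 17, 23, 25, 46] -> [-27, -6, -4, 3, 3, 21, 27, 29, 50]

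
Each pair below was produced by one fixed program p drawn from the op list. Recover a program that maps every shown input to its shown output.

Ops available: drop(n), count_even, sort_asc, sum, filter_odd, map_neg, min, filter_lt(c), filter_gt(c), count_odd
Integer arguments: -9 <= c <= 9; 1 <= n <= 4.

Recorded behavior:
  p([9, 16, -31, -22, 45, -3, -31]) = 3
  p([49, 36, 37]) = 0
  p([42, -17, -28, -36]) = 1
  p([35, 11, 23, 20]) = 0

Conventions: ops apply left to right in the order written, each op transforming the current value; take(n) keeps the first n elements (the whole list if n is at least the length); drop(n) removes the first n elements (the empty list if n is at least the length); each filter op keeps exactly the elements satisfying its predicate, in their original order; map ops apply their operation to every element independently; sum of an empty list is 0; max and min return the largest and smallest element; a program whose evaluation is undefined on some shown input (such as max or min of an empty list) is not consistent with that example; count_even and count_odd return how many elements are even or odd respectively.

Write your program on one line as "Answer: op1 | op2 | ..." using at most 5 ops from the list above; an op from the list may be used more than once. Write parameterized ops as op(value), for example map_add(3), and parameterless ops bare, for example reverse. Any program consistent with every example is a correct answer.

filter_lt(1) | map_neg | sort_asc | map_neg | count_odd

Check, running the answer program on each example:
  [9, 16, -31, -22, 45, -3, -31] -> [-31, -22, -3, -31] -> [31, 22, 3, 31] -> [3, 22, 31, 31] -> [-3, -22, -31, -31] -> 3
  [49, 36, 37] -> [] -> [] -> [] -> [] -> 0
  [42, -17, -28, -36] -> [-17, -28, -36] -> [17, 28, 36] -> [17, 28, 36] -> [-17, -28, -36] -> 1
  [35, 11, 23, 20] -> [] -> [] -> [] -> [] -> 0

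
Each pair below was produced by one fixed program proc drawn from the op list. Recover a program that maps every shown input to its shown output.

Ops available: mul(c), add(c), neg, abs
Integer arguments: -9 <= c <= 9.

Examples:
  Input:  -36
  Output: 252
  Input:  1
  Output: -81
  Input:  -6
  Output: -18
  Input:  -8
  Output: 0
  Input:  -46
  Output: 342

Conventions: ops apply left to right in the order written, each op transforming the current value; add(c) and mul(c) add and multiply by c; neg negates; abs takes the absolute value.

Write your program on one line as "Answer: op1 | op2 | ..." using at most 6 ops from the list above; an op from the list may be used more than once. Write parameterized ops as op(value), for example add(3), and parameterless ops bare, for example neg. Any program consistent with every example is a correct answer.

add(4) | add(4) | neg | mul(-9) | neg

Check, running the answer program on each example:
  -36 -> -32 -> -28 -> 28 -> -252 -> 252
  1 -> 5 -> 9 -> -9 -> 81 -> -81
  -6 -> -2 -> 2 -> -2 -> 18 -> -18
  -8 -> -4 -> 0 -> 0 -> 0 -> 0
  -46 -> -42 -> -38 -> 38 -> -342 -> 342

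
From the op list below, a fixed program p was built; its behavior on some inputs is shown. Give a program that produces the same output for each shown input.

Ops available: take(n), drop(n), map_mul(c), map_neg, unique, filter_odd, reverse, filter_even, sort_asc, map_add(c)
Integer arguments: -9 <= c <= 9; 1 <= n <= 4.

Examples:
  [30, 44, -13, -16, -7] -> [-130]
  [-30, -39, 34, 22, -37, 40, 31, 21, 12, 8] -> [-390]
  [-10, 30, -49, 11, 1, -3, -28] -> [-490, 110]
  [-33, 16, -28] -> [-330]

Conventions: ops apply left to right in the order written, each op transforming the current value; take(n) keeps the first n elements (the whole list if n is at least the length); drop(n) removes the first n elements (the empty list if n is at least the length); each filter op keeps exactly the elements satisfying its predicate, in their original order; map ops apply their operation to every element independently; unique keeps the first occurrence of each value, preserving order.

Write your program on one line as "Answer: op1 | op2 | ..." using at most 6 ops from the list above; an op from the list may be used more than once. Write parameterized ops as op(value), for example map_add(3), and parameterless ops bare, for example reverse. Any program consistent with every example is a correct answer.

take(4) | filter_odd | map_mul(-5) | map_mul(2) | map_neg

Check, running the answer program on each example:
  [30, 44, -13, -16, -7] -> [30, 44, -13, -16] -> [-13] -> [65] -> [130] -> [-130]
  [-30, -39, 34, 22, -37, 40, 31, 21, 12, 8] -> [-30, -39, 34, 22] -> [-39] -> [195] -> [390] -> [-390]
  [-10, 30, -49, 11, 1, -3, -28] -> [-10, 30, -49, 11] -> [-49, 11] -> [245, -55] -> [490, -110] -> [-490, 110]
  [-33, 16, -28] -> [-33, 16, -28] -> [-33] -> [165] -> [330] -> [-330]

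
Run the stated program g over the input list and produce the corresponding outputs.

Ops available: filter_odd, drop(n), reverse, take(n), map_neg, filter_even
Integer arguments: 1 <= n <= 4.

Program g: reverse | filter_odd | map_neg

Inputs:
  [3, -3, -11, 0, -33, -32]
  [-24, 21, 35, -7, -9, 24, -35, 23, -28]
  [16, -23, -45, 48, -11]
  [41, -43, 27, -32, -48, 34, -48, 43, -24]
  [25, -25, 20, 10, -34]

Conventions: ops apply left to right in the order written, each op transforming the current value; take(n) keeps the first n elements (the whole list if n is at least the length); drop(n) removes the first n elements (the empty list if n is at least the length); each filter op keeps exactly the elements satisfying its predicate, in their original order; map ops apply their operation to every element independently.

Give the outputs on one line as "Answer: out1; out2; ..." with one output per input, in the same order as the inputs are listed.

Execution, op by op:
  [3, -3, -11, 0, -33, -32] -> [-32, -33, 0, -11, -3, 3] -> [-33, -11, -3, 3] -> [33, 11, 3, -3]
  [-24, 21, 35, -7, -9, 24, -35, 23, -28] -> [-28, 23, -35, 24, -9, -7, 35, 21, -24] -> [23, -35, -9, -7, 35, 21] -> [-23, 35, 9, 7, -35, -21]
  [16, -23, -45, 48, -11] -> [-11, 48, -45, -23, 16] -> [-11, -45, -23] -> [11, 45, 23]
  [41, -43, 27, -32, -48, 34, -48, 43, -24] -> [-24, 43, -48, 34, -48, -32, 27, -43, 41] -> [43, 27, -43, 41] -> [-43, -27, 43, -41]
  [25, -25, 20, 10, -34] -> [-34, 10, 20, -25, 25] -> [-25, 25] -> [25, -25]

[33, 11, 3, -3]; [-23, 35, 9, 7, -35, -21]; [11, 45, 23]; [-43, -27, 43, -41]; [25, -25]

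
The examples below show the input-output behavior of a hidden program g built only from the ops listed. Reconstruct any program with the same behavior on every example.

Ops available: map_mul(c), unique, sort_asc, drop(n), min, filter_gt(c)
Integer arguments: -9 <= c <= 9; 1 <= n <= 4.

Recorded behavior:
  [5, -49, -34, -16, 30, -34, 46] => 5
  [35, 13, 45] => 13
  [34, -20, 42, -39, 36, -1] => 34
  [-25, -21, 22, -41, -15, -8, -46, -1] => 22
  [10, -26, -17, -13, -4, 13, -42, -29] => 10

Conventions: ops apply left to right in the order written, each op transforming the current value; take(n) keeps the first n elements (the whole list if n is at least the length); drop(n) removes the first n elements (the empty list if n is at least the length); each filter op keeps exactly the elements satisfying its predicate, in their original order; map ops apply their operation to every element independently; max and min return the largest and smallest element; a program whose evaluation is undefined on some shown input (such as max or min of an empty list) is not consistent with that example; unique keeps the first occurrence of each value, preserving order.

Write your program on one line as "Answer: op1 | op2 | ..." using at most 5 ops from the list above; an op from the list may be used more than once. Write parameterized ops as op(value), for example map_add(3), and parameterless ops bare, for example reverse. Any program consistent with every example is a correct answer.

unique | sort_asc | filter_gt(-8) | filter_gt(1) | min

Check, running the answer program on each example:
  [5, -49, -34, -16, 30, -34, 46] -> [5, -49, -34, -16, 30, 46] -> [-49, -34, -16, 5, 30, 46] -> [5, 30, 46] -> [5, 30, 46] -> 5
  [35, 13, 45] -> [35, 13, 45] -> [13, 35, 45] -> [13, 35, 45] -> [13, 35, 45] -> 13
  [34, -20, 42, -39, 36, -1] -> [34, -20, 42, -39, 36, -1] -> [-39, -20, -1, 34, 36, 42] -> [-1, 34, 36, 42] -> [34, 36, 42] -> 34
  [-25, -21, 22, -41, -15, -8, -46, -1] -> [-25, -21, 22, -41, -15, -8, -46, -1] -> [-46, -41, -25, -21, -15, -8, -1, 22] -> [-1, 22] -> [22] -> 22
  [10, -26, -17, -13, -4, 13, -42, -29] -> [10, -26, -17, -13, -4, 13, -42, -29] -> [-42, -29, -26, -17, -13, -4, 10, 13] -> [-4, 10, 13] -> [10, 13] -> 10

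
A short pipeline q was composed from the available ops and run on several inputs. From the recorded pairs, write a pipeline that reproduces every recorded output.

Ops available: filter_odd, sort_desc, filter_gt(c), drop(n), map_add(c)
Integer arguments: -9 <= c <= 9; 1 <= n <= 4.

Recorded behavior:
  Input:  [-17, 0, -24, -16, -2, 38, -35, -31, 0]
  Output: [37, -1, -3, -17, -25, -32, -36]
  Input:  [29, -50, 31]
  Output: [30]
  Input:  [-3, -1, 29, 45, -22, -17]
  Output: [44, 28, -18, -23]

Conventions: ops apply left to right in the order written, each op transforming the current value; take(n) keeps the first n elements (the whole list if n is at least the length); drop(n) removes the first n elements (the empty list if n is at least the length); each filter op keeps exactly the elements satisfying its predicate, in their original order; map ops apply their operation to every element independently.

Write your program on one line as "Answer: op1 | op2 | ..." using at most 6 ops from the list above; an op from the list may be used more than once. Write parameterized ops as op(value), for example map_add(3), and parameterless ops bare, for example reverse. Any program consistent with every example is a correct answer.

map_add(-8) | drop(1) | map_add(7) | drop(1) | sort_desc

Check, running the answer program on each example:
  [-17, 0, -24, -16, -2, 38, -35, -31, 0] -> [-25, -8, -32, -24, -10, 30, -43, -39, -8] -> [-8, -32, -24, -10, 30, -43, -39, -8] -> [-1, -25, -17, -3, 37, -36, -32, -1] -> [-25, -17, -3, 37, -36, -32, -1] -> [37, -1, -3, -17, -25, -32, -36]
  [29, -50, 31] -> [21, -58, 23] -> [-58, 23] -> [-51, 30] -> [30] -> [30]
  [-3, -1, 29, 45, -22, -17] -> [-11, -9, 21, 37, -30, -25] -> [-9, 21, 37, -30, -25] -> [-2, 28, 44, -23, -18] -> [28, 44, -23, -18] -> [44, 28, -18, -23]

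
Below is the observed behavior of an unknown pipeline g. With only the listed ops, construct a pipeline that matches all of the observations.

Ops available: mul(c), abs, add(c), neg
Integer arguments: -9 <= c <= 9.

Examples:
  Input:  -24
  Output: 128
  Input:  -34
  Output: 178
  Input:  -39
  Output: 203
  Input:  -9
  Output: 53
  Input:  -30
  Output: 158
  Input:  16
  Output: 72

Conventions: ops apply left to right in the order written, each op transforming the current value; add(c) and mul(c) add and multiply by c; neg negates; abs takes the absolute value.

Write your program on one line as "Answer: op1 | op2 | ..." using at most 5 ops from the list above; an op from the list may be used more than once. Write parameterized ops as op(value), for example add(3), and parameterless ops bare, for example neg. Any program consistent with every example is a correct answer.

mul(5) | neg | add(8) | abs

Check, running the answer program on each example:
  -24 -> -120 -> 120 -> 128 -> 128
  -34 -> -170 -> 170 -> 178 -> 178
  -39 -> -195 -> 195 -> 203 -> 203
  -9 -> -45 -> 45 -> 53 -> 53
  -30 -> -150 -> 150 -> 158 -> 158
  16 -> 80 -> -80 -> -72 -> 72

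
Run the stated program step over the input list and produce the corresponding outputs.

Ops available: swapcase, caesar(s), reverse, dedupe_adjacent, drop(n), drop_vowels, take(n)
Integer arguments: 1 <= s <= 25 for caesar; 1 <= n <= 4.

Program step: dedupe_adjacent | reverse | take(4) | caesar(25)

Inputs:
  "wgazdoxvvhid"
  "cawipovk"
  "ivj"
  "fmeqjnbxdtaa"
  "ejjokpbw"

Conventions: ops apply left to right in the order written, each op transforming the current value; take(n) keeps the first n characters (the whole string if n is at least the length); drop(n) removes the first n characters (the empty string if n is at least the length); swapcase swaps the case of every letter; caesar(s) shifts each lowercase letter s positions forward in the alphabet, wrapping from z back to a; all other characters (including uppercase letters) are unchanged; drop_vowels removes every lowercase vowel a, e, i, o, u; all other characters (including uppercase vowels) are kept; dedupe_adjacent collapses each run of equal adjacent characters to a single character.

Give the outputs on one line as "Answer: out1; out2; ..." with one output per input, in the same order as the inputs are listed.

"chgu"; "juno"; "iuh"; "zscw"; "vaoj"

Execution, op by op:
  "wgazdoxvvhid" -> "wgazdoxvhid" -> "dihvxodzagw" -> "dihv" -> "chgu"
  "cawipovk" -> "cawipovk" -> "kvopiwac" -> "kvop" -> "juno"
  "ivj" -> "ivj" -> "jvi" -> "jvi" -> "iuh"
  "fmeqjnbxdtaa" -> "fmeqjnbxdta" -> "atdxbnjqemf" -> "atdx" -> "zscw"
  "ejjokpbw" -> "ejokpbw" -> "wbpkoje" -> "wbpk" -> "vaoj"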